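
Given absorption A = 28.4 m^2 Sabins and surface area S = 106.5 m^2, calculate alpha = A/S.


Absorption coefficient = absorbed power / incident power
alpha = A / S = 28.4 / 106.5 = 0.26667


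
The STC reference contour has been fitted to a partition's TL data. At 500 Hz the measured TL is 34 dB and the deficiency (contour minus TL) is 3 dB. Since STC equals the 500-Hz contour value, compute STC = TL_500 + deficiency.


By ASTM E413, STC = value of the fitted reference contour at 500 Hz.
Contour value at 500 Hz = TL_500 + deficiency = 34 + 3 = 37
STC = 37


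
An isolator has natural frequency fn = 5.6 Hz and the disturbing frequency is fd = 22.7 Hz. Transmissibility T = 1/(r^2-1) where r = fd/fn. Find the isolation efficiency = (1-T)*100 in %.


r = 22.7 / 5.6 = 4.05357
r^2 - 1 = 4.05357^2 - 1 = 15.4314
T = 1/15.4314 = 0.0648029
Efficiency = (1 - 0.0648029)*100 = 93.52 %


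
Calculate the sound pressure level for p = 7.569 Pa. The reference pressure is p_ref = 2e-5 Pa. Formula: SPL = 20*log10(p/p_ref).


p / p_ref = 7.569 / 2e-5 = 378450
SPL = 20 * log10(378450) = 111.56 dB


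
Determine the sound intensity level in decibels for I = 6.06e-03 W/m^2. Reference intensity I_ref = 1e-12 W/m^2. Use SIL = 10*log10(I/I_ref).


I / I_ref = 6.06e-03 / 1e-12 = 6.06e+09
SIL = 10 * log10(6.06e+09) = 97.825 dB


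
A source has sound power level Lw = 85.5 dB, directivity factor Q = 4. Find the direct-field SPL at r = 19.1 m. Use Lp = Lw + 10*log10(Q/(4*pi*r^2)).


4*pi*r^2 = 4*pi*19.1^2 = 4584.34 m^2
Q / (4*pi*r^2) = 4 / 4584.34 = 0.000872536
Lp = 85.5 + 10*log10(0.000872536) = 54.908 dB


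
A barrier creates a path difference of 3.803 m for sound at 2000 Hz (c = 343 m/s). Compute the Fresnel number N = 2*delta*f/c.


N = 2*delta*f/c = 2*delta/lambda, where lambda = c/f
lambda = 343 / 2000 = 0.1715 m
N = 2 * 3.803 / 0.1715 = 44.35


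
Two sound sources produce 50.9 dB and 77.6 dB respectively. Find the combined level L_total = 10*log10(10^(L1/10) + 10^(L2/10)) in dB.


10^(50.9/10) = 123027
10^(77.6/10) = 5.7544e+07
Sum = 123027 + 5.7544e+07 = 5.7667e+07
L_total = 10*log10(5.7667e+07) = 77.609 dB


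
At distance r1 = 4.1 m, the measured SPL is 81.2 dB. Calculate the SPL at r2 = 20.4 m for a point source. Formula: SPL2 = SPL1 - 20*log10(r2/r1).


r2/r1 = 20.4/4.1 = 4.97561
Correction = 20*log10(4.97561) = 13.9369 dB
SPL2 = 81.2 - 13.9369 = 67.263 dB


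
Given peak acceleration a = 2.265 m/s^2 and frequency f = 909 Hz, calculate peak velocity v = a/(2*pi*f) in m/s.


omega = 2*pi*f = 2*pi*909 = 5711.42 rad/s
v = a / omega = 2.265 / 5711.42 = 0.00039657 m/s


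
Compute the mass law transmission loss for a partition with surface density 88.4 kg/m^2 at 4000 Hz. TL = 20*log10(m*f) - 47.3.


m * f = 88.4 * 4000 = 353600
20*log10(353600) = 110.97 dB
TL = 110.97 - 47.3 = 63.67 dB


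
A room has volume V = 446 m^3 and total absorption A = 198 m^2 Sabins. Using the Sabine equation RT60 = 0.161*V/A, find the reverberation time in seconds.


RT60 = 0.161 * 446 / 198 = 0.36266 s


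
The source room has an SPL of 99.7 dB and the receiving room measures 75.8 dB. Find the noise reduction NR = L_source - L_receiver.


NR = L_source - L_receiver (difference between source and receiving room levels)
NR = 99.7 - 75.8 = 23.9 dB


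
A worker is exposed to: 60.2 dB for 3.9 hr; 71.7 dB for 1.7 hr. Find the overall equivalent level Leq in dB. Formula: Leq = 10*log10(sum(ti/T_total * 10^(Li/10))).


T_total = 3.9 + 1.7 = 5.6 hr
(3.9/5.6) * 10^(60.2/10) = 729250
(1.7/5.6) * 10^(71.7/10) = 4.49015e+06
Sum = 729250 + 4.49015e+06 = 5.2194e+06
Leq = 10*log10(5.2194e+06) = 67.176 dB


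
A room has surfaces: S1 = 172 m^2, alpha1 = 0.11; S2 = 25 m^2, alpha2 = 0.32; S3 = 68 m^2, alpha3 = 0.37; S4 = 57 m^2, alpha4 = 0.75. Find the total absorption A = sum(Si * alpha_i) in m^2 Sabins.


172 * 0.11 = 18.92
25 * 0.32 = 8
68 * 0.37 = 25.16
57 * 0.75 = 42.75
A_total = 18.92 + 8 + 25.16 + 42.75 = 94.83 m^2


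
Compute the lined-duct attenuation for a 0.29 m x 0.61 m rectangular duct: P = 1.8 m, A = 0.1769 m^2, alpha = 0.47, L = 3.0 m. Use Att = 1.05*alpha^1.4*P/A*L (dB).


alpha^1.4 = 0.47^1.4 = 0.347486
Attenuation rate = 1.05 * alpha^1.4 * P / A
= 1.05 * 0.347486 * 1.8 / 0.1769 = 3.71254 dB/m
Total Att = 3.71254 * 3.0 = 11.138 dB


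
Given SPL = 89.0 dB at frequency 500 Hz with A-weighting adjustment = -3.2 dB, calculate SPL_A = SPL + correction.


A-weighting table: 500 Hz -> -3.2 dB correction
SPL_A = SPL + correction = 89.0 + (-3.2) = 85.8 dBA


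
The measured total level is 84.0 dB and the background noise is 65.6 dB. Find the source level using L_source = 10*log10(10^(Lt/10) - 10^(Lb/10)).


10^(84.0/10) = 2.51189e+08
10^(65.6/10) = 3.63078e+06
Difference = 2.51189e+08 - 3.63078e+06 = 2.47558e+08
L_source = 10*log10(2.47558e+08) = 83.937 dB


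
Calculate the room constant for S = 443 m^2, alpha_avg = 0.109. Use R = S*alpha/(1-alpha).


R = 443 * 0.109 / (1 - 0.109) = 54.194 m^2


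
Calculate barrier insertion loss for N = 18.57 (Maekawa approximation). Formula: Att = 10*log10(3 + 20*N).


3 + 20*N = 3 + 20*18.57 = 374.4
Att = 10*log10(374.4) = 25.733 dB


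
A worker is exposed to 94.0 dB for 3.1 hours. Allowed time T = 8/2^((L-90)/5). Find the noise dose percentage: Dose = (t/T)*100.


T_allowed = 8 / 2^((94.0 - 90)/5) = 4.59479 hr
Dose = 3.1 / 4.59479 * 100 = 67.468 %


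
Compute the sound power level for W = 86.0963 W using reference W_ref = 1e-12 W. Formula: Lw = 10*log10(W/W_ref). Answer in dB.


W / W_ref = 86.0963 / 1e-12 = 8.60963e+13
Lw = 10 * log10(8.60963e+13) = 139.35 dB


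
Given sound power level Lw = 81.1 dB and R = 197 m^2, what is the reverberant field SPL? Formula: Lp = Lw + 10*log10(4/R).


4/R = 4/197 = 0.0203046
Lp = 81.1 + 10*log10(0.0203046) = 64.176 dB


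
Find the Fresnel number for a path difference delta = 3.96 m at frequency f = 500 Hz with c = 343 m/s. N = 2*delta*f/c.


N = 2*delta*f/c = 2*delta/lambda, where lambda = c/f
lambda = 343 / 500 = 0.686 m
N = 2 * 3.96 / 0.686 = 11.545


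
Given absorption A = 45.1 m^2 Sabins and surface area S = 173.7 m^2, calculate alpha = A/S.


Absorption coefficient = absorbed power / incident power
alpha = A / S = 45.1 / 173.7 = 0.25964


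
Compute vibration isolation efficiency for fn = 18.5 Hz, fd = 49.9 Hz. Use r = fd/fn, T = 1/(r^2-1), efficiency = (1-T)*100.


r = 49.9 / 18.5 = 2.6973
r^2 - 1 = 2.6973^2 - 1 = 6.27543
T = 1/6.27543 = 0.159352
Efficiency = (1 - 0.159352)*100 = 84.065 %


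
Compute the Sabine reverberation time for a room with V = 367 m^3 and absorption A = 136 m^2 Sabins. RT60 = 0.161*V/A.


RT60 = 0.161 * 367 / 136 = 0.43446 s


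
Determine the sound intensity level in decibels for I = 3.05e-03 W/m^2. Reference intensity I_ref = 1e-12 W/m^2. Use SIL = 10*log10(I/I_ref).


I / I_ref = 3.05e-03 / 1e-12 = 3.05e+09
SIL = 10 * log10(3.05e+09) = 94.843 dB


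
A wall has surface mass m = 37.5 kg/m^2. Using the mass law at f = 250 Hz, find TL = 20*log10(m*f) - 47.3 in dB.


m * f = 37.5 * 250 = 9375
20*log10(9375) = 79.4394 dB
TL = 79.4394 - 47.3 = 32.139 dB


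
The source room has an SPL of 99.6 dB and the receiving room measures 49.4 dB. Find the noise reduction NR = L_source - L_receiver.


NR = L_source - L_receiver (difference between source and receiving room levels)
NR = 99.6 - 49.4 = 50.2 dB


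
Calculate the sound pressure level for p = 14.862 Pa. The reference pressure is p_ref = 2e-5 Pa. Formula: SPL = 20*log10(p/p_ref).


p / p_ref = 14.862 / 2e-5 = 743100
SPL = 20 * log10(743100) = 117.42 dB


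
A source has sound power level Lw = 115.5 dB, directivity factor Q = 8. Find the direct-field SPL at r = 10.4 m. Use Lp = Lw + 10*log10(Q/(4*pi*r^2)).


4*pi*r^2 = 4*pi*10.4^2 = 1359.18 m^2
Q / (4*pi*r^2) = 8 / 1359.18 = 0.0058859
Lp = 115.5 + 10*log10(0.0058859) = 93.198 dB


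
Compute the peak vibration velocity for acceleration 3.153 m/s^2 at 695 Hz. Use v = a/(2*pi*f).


omega = 2*pi*f = 2*pi*695 = 4366.81 rad/s
v = a / omega = 3.153 / 4366.81 = 0.00072204 m/s


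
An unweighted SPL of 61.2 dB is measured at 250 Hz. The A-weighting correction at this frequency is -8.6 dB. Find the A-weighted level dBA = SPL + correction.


A-weighting table: 250 Hz -> -8.6 dB correction
SPL_A = SPL + correction = 61.2 + (-8.6) = 52.6 dBA


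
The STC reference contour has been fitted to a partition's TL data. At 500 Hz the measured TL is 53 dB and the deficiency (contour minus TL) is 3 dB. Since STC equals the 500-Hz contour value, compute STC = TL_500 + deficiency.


By ASTM E413, STC = value of the fitted reference contour at 500 Hz.
Contour value at 500 Hz = TL_500 + deficiency = 53 + 3 = 56
STC = 56


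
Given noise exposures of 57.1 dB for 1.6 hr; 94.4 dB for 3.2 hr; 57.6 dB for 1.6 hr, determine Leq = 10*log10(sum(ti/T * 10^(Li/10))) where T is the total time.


T_total = 1.6 + 3.2 + 1.6 = 6.4 hr
(1.6/6.4) * 10^(57.1/10) = 128215
(3.2/6.4) * 10^(94.4/10) = 1.37711e+09
(1.6/6.4) * 10^(57.6/10) = 143860
Sum = 128215 + 1.37711e+09 + 143860 = 1.37738e+09
Leq = 10*log10(1.37738e+09) = 91.391 dB


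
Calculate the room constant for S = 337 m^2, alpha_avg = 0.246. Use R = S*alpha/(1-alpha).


R = 337 * 0.246 / (1 - 0.246) = 109.95 m^2


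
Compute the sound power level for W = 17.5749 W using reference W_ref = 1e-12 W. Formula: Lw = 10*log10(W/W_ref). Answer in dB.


W / W_ref = 17.5749 / 1e-12 = 1.75749e+13
Lw = 10 * log10(1.75749e+13) = 132.45 dB


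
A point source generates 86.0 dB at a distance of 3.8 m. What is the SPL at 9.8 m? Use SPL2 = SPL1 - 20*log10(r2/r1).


r2/r1 = 9.8/3.8 = 2.57895
Correction = 20*log10(2.57895) = 8.22886 dB
SPL2 = 86.0 - 8.22886 = 77.771 dB


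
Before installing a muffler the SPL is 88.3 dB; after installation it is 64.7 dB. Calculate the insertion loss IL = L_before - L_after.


Insertion loss = SPL without muffler - SPL with muffler
IL = 88.3 - 64.7 = 23.6 dB


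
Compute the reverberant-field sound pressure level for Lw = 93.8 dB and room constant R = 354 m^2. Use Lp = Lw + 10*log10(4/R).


4/R = 4/354 = 0.0112994
Lp = 93.8 + 10*log10(0.0112994) = 74.331 dB


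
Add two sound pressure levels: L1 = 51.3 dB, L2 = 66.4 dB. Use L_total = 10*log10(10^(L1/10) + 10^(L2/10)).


10^(51.3/10) = 134896
10^(66.4/10) = 4.36516e+06
Sum = 134896 + 4.36516e+06 = 4.50006e+06
L_total = 10*log10(4.50006e+06) = 66.532 dB


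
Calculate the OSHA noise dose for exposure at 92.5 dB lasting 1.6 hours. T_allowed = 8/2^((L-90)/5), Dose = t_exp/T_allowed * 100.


T_allowed = 8 / 2^((92.5 - 90)/5) = 5.65685 hr
Dose = 1.6 / 5.65685 * 100 = 28.284 %


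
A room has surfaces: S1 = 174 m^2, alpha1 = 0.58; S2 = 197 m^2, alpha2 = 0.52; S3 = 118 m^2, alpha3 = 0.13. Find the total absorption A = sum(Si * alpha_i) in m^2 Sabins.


174 * 0.58 = 100.92
197 * 0.52 = 102.44
118 * 0.13 = 15.34
A_total = 100.92 + 102.44 + 15.34 = 218.7 m^2


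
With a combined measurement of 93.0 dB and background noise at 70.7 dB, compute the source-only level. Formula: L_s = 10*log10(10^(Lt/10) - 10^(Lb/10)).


10^(93.0/10) = 1.99526e+09
10^(70.7/10) = 1.1749e+07
Difference = 1.99526e+09 - 1.1749e+07 = 1.98351e+09
L_source = 10*log10(1.98351e+09) = 92.974 dB


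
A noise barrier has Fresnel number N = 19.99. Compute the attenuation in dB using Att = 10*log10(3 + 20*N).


3 + 20*N = 3 + 20*19.99 = 402.8
Att = 10*log10(402.8) = 26.051 dB


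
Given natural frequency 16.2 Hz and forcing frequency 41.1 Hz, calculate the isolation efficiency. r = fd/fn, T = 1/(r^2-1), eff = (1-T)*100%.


r = 41.1 / 16.2 = 2.53704
r^2 - 1 = 2.53704^2 - 1 = 5.43657
T = 1/5.43657 = 0.18394
Efficiency = (1 - 0.18394)*100 = 81.606 %


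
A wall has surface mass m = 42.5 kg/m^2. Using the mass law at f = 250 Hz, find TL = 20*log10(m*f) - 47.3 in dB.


m * f = 42.5 * 250 = 10625
20*log10(10625) = 80.5266 dB
TL = 80.5266 - 47.3 = 33.227 dB


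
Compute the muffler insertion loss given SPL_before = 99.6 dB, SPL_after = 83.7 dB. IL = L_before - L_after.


Insertion loss = SPL without muffler - SPL with muffler
IL = 99.6 - 83.7 = 15.9 dB


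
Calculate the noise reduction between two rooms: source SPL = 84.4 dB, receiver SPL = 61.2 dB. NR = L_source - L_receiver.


NR = L_source - L_receiver (difference between source and receiving room levels)
NR = 84.4 - 61.2 = 23.2 dB


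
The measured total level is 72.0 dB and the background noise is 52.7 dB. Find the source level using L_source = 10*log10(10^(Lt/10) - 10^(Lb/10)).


10^(72.0/10) = 1.58489e+07
10^(52.7/10) = 186209
Difference = 1.58489e+07 - 186209 = 1.56627e+07
L_source = 10*log10(1.56627e+07) = 71.949 dB


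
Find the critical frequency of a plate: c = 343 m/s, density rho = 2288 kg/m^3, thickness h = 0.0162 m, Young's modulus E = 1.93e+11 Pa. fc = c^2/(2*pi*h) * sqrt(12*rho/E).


12*rho/E = 12*2288/1.93e+11 = 1.42259e-07
sqrt(12*rho/E) = sqrt(1.42259e-07) = 0.000377172
c^2/(2*pi*h) = 343^2/(2*pi*0.0162) = 1.15583e+06
fc = 1.15583e+06 * 0.000377172 = 435.95 Hz


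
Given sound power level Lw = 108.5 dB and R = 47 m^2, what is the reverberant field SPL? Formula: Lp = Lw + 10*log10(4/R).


4/R = 4/47 = 0.0851064
Lp = 108.5 + 10*log10(0.0851064) = 97.8 dB


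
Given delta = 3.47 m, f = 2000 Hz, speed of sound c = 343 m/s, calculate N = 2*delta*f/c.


N = 2*delta*f/c = 2*delta/lambda, where lambda = c/f
lambda = 343 / 2000 = 0.1715 m
N = 2 * 3.47 / 0.1715 = 40.466


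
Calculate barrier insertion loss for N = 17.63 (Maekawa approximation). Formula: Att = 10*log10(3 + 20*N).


3 + 20*N = 3 + 20*17.63 = 355.6
Att = 10*log10(355.6) = 25.51 dB


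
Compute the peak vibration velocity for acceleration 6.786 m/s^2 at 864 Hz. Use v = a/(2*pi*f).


omega = 2*pi*f = 2*pi*864 = 5428.67 rad/s
v = a / omega = 6.786 / 5428.67 = 0.00125 m/s


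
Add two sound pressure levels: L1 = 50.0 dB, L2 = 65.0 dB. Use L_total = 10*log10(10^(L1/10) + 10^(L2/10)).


10^(50.0/10) = 100000
10^(65.0/10) = 3.16228e+06
Sum = 100000 + 3.16228e+06 = 3.26228e+06
L_total = 10*log10(3.26228e+06) = 65.135 dB


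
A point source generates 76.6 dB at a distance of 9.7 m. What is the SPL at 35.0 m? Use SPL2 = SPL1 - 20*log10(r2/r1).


r2/r1 = 35.0/9.7 = 3.60825
Correction = 20*log10(3.60825) = 11.1459 dB
SPL2 = 76.6 - 11.1459 = 65.454 dB


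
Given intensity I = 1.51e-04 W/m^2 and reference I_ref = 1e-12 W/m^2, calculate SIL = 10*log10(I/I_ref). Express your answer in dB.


I / I_ref = 1.51e-04 / 1e-12 = 1.51e+08
SIL = 10 * log10(1.51e+08) = 81.79 dB


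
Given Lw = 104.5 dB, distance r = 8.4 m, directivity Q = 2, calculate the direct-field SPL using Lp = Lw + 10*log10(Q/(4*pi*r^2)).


4*pi*r^2 = 4*pi*8.4^2 = 886.683 m^2
Q / (4*pi*r^2) = 2 / 886.683 = 0.0022556
Lp = 104.5 + 10*log10(0.0022556) = 78.033 dB


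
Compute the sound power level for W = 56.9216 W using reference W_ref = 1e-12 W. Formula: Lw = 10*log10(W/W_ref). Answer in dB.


W / W_ref = 56.9216 / 1e-12 = 5.69216e+13
Lw = 10 * log10(5.69216e+13) = 137.55 dB


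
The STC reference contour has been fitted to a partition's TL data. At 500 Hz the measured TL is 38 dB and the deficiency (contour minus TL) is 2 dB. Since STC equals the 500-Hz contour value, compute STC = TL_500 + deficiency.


By ASTM E413, STC = value of the fitted reference contour at 500 Hz.
Contour value at 500 Hz = TL_500 + deficiency = 38 + 2 = 40
STC = 40


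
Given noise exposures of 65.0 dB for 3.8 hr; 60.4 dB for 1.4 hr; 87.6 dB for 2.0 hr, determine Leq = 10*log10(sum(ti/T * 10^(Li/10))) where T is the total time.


T_total = 3.8 + 1.4 + 2.0 = 7.2 hr
(3.8/7.2) * 10^(65.0/10) = 1.66898e+06
(1.4/7.2) * 10^(60.4/10) = 213204
(2.0/7.2) * 10^(87.6/10) = 1.59844e+08
Sum = 1.66898e+06 + 213204 + 1.59844e+08 = 1.61726e+08
Leq = 10*log10(1.61726e+08) = 82.088 dB


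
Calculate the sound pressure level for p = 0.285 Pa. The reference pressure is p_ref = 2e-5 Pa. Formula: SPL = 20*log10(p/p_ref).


p / p_ref = 0.285 / 2e-5 = 14250
SPL = 20 * log10(14250) = 83.076 dB


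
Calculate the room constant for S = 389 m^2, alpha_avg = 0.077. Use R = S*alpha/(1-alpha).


R = 389 * 0.077 / (1 - 0.077) = 32.452 m^2


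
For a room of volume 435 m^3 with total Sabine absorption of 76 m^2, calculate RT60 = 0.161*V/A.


RT60 = 0.161 * 435 / 76 = 0.92151 s


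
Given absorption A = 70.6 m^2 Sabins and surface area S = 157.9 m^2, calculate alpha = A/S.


Absorption coefficient = absorbed power / incident power
alpha = A / S = 70.6 / 157.9 = 0.44712


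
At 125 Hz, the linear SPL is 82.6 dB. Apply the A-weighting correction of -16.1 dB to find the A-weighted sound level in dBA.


A-weighting table: 125 Hz -> -16.1 dB correction
SPL_A = SPL + correction = 82.6 + (-16.1) = 66.5 dBA


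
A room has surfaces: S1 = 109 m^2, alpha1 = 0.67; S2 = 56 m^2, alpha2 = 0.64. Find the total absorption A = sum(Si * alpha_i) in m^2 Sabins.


109 * 0.67 = 73.03
56 * 0.64 = 35.84
A_total = 73.03 + 35.84 = 108.87 m^2


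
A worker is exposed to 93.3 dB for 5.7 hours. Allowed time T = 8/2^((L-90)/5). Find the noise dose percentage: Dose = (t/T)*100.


T_allowed = 8 / 2^((93.3 - 90)/5) = 5.06303 hr
Dose = 5.7 / 5.06303 * 100 = 112.58 %


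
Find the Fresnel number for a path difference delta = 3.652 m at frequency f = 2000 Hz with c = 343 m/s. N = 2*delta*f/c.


N = 2*delta*f/c = 2*delta/lambda, where lambda = c/f
lambda = 343 / 2000 = 0.1715 m
N = 2 * 3.652 / 0.1715 = 42.589


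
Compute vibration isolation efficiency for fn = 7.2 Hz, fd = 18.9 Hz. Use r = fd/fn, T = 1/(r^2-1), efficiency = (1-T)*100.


r = 18.9 / 7.2 = 2.625
r^2 - 1 = 2.625^2 - 1 = 5.89062
T = 1/5.89062 = 0.169761
Efficiency = (1 - 0.169761)*100 = 83.024 %


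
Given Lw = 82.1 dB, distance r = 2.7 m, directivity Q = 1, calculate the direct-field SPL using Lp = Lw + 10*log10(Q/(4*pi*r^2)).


4*pi*r^2 = 4*pi*2.7^2 = 91.6088 m^2
Q / (4*pi*r^2) = 1 / 91.6088 = 0.010916
Lp = 82.1 + 10*log10(0.010916) = 62.481 dB


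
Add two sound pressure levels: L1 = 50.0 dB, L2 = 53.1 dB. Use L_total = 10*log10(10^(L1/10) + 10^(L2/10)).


10^(50.0/10) = 100000
10^(53.1/10) = 204174
Sum = 100000 + 204174 = 304174
L_total = 10*log10(304174) = 54.831 dB


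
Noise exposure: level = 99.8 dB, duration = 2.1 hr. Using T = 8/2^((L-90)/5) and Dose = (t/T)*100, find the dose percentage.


T_allowed = 8 / 2^((99.8 - 90)/5) = 2.05623 hr
Dose = 2.1 / 2.05623 * 100 = 102.13 %


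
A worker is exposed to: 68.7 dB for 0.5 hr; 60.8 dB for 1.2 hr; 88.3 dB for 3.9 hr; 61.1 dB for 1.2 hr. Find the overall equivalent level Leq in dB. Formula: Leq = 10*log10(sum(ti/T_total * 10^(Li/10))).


T_total = 0.5 + 1.2 + 3.9 + 1.2 = 6.8 hr
(0.5/6.8) * 10^(68.7/10) = 545081
(1.2/6.8) * 10^(60.8/10) = 212164
(3.9/6.8) * 10^(88.3/10) = 3.87753e+08
(1.2/6.8) * 10^(61.1/10) = 227338
Sum = 545081 + 212164 + 3.87753e+08 + 227338 = 3.88738e+08
Leq = 10*log10(3.88738e+08) = 85.897 dB


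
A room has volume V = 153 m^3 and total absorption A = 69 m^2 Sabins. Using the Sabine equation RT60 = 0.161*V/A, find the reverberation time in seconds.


RT60 = 0.161 * 153 / 69 = 0.357 s


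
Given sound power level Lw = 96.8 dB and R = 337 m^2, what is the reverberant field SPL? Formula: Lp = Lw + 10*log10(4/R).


4/R = 4/337 = 0.0118694
Lp = 96.8 + 10*log10(0.0118694) = 77.544 dB


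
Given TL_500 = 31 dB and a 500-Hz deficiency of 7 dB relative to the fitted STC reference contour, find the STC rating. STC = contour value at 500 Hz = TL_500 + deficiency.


By ASTM E413, STC = value of the fitted reference contour at 500 Hz.
Contour value at 500 Hz = TL_500 + deficiency = 31 + 7 = 38
STC = 38


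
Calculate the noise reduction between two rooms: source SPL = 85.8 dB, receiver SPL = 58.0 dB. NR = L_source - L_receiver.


NR = L_source - L_receiver (difference between source and receiving room levels)
NR = 85.8 - 58.0 = 27.8 dB


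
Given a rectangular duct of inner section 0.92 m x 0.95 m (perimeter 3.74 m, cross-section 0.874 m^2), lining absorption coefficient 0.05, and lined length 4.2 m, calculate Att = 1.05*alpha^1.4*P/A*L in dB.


alpha^1.4 = 0.05^1.4 = 0.0150854
Attenuation rate = 1.05 * alpha^1.4 * P / A
= 1.05 * 0.0150854 * 3.74 / 0.874 = 0.0677807 dB/m
Total Att = 0.0677807 * 4.2 = 0.28468 dB


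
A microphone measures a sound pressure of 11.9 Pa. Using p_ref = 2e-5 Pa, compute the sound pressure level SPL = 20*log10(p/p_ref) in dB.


p / p_ref = 11.9 / 2e-5 = 595000
SPL = 20 * log10(595000) = 115.49 dB


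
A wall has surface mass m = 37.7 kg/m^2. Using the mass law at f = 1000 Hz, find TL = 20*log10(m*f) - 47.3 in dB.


m * f = 37.7 * 1000 = 37700
20*log10(37700) = 91.5268 dB
TL = 91.5268 - 47.3 = 44.227 dB


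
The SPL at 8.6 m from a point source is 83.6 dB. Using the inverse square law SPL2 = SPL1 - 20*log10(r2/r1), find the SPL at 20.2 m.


r2/r1 = 20.2/8.6 = 2.34884
Correction = 20*log10(2.34884) = 7.41707 dB
SPL2 = 83.6 - 7.41707 = 76.183 dB


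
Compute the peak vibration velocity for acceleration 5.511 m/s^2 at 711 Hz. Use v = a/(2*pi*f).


omega = 2*pi*f = 2*pi*711 = 4467.34 rad/s
v = a / omega = 5.511 / 4467.34 = 0.0012336 m/s


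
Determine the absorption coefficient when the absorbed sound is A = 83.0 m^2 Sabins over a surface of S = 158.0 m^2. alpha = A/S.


Absorption coefficient = absorbed power / incident power
alpha = A / S = 83.0 / 158.0 = 0.52532


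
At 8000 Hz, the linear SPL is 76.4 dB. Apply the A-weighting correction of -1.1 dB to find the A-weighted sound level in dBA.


A-weighting table: 8000 Hz -> -1.1 dB correction
SPL_A = SPL + correction = 76.4 + (-1.1) = 75.3 dBA


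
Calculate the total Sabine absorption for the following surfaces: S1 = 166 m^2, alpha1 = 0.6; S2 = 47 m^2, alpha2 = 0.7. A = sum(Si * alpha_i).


166 * 0.6 = 99.6
47 * 0.7 = 32.9
A_total = 99.6 + 32.9 = 132.5 m^2


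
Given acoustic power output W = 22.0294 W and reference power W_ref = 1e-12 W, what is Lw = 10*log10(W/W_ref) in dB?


W / W_ref = 22.0294 / 1e-12 = 2.20294e+13
Lw = 10 * log10(2.20294e+13) = 133.43 dB


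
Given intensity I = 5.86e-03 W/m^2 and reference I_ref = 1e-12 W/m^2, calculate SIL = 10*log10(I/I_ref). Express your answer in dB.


I / I_ref = 5.86e-03 / 1e-12 = 5.86e+09
SIL = 10 * log10(5.86e+09) = 97.679 dB


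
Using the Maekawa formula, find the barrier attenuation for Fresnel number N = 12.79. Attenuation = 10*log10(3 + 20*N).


3 + 20*N = 3 + 20*12.79 = 258.8
Att = 10*log10(258.8) = 24.13 dB


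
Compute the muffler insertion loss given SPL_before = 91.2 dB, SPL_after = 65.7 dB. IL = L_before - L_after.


Insertion loss = SPL without muffler - SPL with muffler
IL = 91.2 - 65.7 = 25.5 dB


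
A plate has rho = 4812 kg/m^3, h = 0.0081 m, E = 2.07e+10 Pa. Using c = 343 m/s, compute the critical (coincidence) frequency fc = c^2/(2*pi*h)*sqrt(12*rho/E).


12*rho/E = 12*4812/2.07e+10 = 2.78957e-06
sqrt(12*rho/E) = sqrt(2.78957e-06) = 0.0016702
c^2/(2*pi*h) = 343^2/(2*pi*0.0081) = 2.31166e+06
fc = 2.31166e+06 * 0.0016702 = 3860.9 Hz


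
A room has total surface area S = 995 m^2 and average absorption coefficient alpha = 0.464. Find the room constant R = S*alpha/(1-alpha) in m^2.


R = 995 * 0.464 / (1 - 0.464) = 861.34 m^2


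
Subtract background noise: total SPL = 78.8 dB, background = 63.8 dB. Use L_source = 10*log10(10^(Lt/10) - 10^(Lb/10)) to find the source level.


10^(78.8/10) = 7.58578e+07
10^(63.8/10) = 2.39883e+06
Difference = 7.58578e+07 - 2.39883e+06 = 7.3459e+07
L_source = 10*log10(7.3459e+07) = 78.66 dB


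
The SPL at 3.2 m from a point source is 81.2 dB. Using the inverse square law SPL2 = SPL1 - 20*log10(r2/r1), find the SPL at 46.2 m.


r2/r1 = 46.2/3.2 = 14.4375
Correction = 20*log10(14.4375) = 23.1898 dB
SPL2 = 81.2 - 23.1898 = 58.01 dB


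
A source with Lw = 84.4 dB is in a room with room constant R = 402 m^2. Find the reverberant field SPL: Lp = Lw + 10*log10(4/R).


4/R = 4/402 = 0.00995025
Lp = 84.4 + 10*log10(0.00995025) = 64.378 dB


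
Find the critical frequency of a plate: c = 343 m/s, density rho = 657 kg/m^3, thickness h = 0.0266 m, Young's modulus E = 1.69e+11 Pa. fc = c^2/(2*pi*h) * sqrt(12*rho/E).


12*rho/E = 12*657/1.69e+11 = 4.66509e-08
sqrt(12*rho/E) = sqrt(4.66509e-08) = 0.000215988
c^2/(2*pi*h) = 343^2/(2*pi*0.0266) = 703926
fc = 703926 * 0.000215988 = 152.04 Hz


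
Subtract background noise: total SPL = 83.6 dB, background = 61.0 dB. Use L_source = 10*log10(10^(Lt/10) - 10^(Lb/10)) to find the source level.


10^(83.6/10) = 2.29087e+08
10^(61.0/10) = 1.25893e+06
Difference = 2.29087e+08 - 1.25893e+06 = 2.27828e+08
L_source = 10*log10(2.27828e+08) = 83.576 dB


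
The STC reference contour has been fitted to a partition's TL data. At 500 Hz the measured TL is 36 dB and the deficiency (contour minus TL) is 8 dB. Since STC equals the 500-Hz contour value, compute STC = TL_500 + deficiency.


By ASTM E413, STC = value of the fitted reference contour at 500 Hz.
Contour value at 500 Hz = TL_500 + deficiency = 36 + 8 = 44
STC = 44


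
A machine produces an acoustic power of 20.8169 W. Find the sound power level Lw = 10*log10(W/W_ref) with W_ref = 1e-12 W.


W / W_ref = 20.8169 / 1e-12 = 2.08169e+13
Lw = 10 * log10(2.08169e+13) = 133.18 dB


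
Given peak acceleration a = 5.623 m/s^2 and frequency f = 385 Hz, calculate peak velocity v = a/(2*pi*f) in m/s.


omega = 2*pi*f = 2*pi*385 = 2419.03 rad/s
v = a / omega = 5.623 / 2419.03 = 0.0023245 m/s


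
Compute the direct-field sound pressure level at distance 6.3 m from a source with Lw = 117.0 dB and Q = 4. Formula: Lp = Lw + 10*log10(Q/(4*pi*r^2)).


4*pi*r^2 = 4*pi*6.3^2 = 498.759 m^2
Q / (4*pi*r^2) = 4 / 498.759 = 0.00801991
Lp = 117.0 + 10*log10(0.00801991) = 96.042 dB


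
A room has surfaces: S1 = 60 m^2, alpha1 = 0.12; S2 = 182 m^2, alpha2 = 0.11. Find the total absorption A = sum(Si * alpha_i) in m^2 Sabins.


60 * 0.12 = 7.2
182 * 0.11 = 20.02
A_total = 7.2 + 20.02 = 27.22 m^2


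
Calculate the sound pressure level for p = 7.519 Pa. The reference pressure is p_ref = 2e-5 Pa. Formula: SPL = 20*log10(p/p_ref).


p / p_ref = 7.519 / 2e-5 = 375950
SPL = 20 * log10(375950) = 111.5 dB


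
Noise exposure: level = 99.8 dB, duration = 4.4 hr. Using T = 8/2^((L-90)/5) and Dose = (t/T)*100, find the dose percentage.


T_allowed = 8 / 2^((99.8 - 90)/5) = 2.05623 hr
Dose = 4.4 / 2.05623 * 100 = 213.98 %


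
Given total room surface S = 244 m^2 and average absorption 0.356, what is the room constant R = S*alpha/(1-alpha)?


R = 244 * 0.356 / (1 - 0.356) = 134.88 m^2


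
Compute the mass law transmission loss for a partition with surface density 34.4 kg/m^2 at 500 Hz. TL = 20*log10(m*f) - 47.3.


m * f = 34.4 * 500 = 17200
20*log10(17200) = 84.7106 dB
TL = 84.7106 - 47.3 = 37.411 dB


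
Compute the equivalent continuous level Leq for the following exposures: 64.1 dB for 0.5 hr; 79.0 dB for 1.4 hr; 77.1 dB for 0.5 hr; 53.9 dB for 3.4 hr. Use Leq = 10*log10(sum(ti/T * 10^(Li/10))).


T_total = 0.5 + 1.4 + 0.5 + 3.4 = 5.8 hr
(0.5/5.8) * 10^(64.1/10) = 221586
(1.4/5.8) * 10^(79.0/10) = 1.91734e+07
(0.5/5.8) * 10^(77.1/10) = 4.42122e+06
(3.4/5.8) * 10^(53.9/10) = 143897
Sum = 221586 + 1.91734e+07 + 4.42122e+06 + 143897 = 2.39601e+07
Leq = 10*log10(2.39601e+07) = 73.795 dB


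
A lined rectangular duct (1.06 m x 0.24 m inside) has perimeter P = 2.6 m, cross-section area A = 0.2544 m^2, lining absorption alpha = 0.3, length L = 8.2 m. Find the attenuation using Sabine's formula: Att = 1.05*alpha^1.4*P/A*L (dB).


alpha^1.4 = 0.3^1.4 = 0.18534
Attenuation rate = 1.05 * alpha^1.4 * P / A
= 1.05 * 0.18534 * 2.6 / 0.2544 = 1.98891 dB/m
Total Att = 1.98891 * 8.2 = 16.309 dB


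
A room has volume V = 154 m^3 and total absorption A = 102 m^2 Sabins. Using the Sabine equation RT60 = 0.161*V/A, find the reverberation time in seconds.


RT60 = 0.161 * 154 / 102 = 0.24308 s


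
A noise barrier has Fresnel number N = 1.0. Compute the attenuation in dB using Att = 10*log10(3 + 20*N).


3 + 20*N = 3 + 20*1.0 = 23
Att = 10*log10(23) = 13.617 dB


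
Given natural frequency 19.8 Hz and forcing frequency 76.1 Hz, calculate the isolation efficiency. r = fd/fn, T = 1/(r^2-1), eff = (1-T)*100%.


r = 76.1 / 19.8 = 3.84343
r^2 - 1 = 3.84343^2 - 1 = 13.772
T = 1/13.772 = 0.0726111
Efficiency = (1 - 0.0726111)*100 = 92.739 %


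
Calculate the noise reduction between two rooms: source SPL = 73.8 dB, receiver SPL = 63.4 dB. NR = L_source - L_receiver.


NR = L_source - L_receiver (difference between source and receiving room levels)
NR = 73.8 - 63.4 = 10.4 dB


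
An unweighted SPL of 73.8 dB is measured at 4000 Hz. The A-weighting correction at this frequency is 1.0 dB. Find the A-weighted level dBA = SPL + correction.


A-weighting table: 4000 Hz -> 1.0 dB correction
SPL_A = SPL + correction = 73.8 + (1.0) = 74.8 dBA


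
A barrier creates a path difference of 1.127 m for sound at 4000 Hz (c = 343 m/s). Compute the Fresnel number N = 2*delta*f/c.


N = 2*delta*f/c = 2*delta/lambda, where lambda = c/f
lambda = 343 / 4000 = 0.08575 m
N = 2 * 1.127 / 0.08575 = 26.286


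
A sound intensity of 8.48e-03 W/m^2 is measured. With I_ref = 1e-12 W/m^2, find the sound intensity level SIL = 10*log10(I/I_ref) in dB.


I / I_ref = 8.48e-03 / 1e-12 = 8.48e+09
SIL = 10 * log10(8.48e+09) = 99.284 dB


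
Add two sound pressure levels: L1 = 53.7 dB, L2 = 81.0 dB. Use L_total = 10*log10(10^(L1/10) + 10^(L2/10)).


10^(53.7/10) = 234423
10^(81.0/10) = 1.25893e+08
Sum = 234423 + 1.25893e+08 = 1.26127e+08
L_total = 10*log10(1.26127e+08) = 81.008 dB


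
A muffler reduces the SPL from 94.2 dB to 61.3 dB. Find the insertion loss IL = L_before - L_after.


Insertion loss = SPL without muffler - SPL with muffler
IL = 94.2 - 61.3 = 32.9 dB


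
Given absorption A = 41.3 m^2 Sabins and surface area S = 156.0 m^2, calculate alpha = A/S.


Absorption coefficient = absorbed power / incident power
alpha = A / S = 41.3 / 156.0 = 0.26474


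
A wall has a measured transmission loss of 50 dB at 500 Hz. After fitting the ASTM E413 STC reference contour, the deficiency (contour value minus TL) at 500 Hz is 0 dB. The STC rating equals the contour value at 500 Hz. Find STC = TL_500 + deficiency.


By ASTM E413, STC = value of the fitted reference contour at 500 Hz.
Contour value at 500 Hz = TL_500 + deficiency = 50 + 0 = 50
STC = 50


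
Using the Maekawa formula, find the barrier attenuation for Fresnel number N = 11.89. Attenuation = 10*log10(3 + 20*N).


3 + 20*N = 3 + 20*11.89 = 240.8
Att = 10*log10(240.8) = 23.817 dB


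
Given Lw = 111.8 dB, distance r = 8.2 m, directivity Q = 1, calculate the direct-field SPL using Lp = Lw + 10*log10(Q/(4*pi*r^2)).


4*pi*r^2 = 4*pi*8.2^2 = 844.963 m^2
Q / (4*pi*r^2) = 1 / 844.963 = 0.00118348
Lp = 111.8 + 10*log10(0.00118348) = 82.532 dB


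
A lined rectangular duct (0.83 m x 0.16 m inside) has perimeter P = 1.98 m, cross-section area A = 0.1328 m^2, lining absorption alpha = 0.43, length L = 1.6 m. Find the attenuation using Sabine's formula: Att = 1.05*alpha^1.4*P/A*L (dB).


alpha^1.4 = 0.43^1.4 = 0.3068
Attenuation rate = 1.05 * alpha^1.4 * P / A
= 1.05 * 0.3068 * 1.98 / 0.1328 = 4.80299 dB/m
Total Att = 4.80299 * 1.6 = 7.6848 dB


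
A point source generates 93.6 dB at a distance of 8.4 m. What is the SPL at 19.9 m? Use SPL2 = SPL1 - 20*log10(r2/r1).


r2/r1 = 19.9/8.4 = 2.36905
Correction = 20*log10(2.36905) = 7.49148 dB
SPL2 = 93.6 - 7.49148 = 86.109 dB


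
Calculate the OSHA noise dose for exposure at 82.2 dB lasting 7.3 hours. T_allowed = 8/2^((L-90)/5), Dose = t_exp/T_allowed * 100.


T_allowed = 8 / 2^((82.2 - 90)/5) = 23.5883 hr
Dose = 7.3 / 23.5883 * 100 = 30.948 %


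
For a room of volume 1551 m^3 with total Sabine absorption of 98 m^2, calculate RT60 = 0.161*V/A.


RT60 = 0.161 * 1551 / 98 = 2.5481 s


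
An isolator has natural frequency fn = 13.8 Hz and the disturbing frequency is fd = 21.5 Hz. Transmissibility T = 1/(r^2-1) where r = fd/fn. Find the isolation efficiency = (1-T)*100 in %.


r = 21.5 / 13.8 = 1.55797
r^2 - 1 = 1.55797^2 - 1 = 1.42727
T = 1/1.42727 = 0.700638
Efficiency = (1 - 0.700638)*100 = 29.936 %


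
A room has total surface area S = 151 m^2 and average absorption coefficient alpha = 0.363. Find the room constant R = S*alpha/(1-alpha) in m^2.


R = 151 * 0.363 / (1 - 0.363) = 86.049 m^2


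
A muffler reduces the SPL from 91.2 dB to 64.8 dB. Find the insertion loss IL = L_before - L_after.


Insertion loss = SPL without muffler - SPL with muffler
IL = 91.2 - 64.8 = 26.4 dB


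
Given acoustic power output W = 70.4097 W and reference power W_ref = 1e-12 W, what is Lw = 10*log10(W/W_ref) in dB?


W / W_ref = 70.4097 / 1e-12 = 7.04097e+13
Lw = 10 * log10(7.04097e+13) = 138.48 dB


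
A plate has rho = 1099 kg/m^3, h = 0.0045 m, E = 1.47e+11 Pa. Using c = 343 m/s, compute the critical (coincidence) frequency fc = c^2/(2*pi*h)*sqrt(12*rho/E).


12*rho/E = 12*1099/1.47e+11 = 8.97143e-08
sqrt(12*rho/E) = sqrt(8.97143e-08) = 0.000299523
c^2/(2*pi*h) = 343^2/(2*pi*0.0045) = 4.16098e+06
fc = 4.16098e+06 * 0.000299523 = 1246.3 Hz


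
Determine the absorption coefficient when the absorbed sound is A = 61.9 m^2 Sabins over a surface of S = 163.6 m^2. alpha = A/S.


Absorption coefficient = absorbed power / incident power
alpha = A / S = 61.9 / 163.6 = 0.37836


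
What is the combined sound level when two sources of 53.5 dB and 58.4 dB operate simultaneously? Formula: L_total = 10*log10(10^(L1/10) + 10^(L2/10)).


10^(53.5/10) = 223872
10^(58.4/10) = 691831
Sum = 223872 + 691831 = 915703
L_total = 10*log10(915703) = 59.618 dB


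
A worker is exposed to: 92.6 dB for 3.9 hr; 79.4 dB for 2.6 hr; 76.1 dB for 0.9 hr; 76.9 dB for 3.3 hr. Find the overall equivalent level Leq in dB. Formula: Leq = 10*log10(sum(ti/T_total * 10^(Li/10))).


T_total = 3.9 + 2.6 + 0.9 + 3.3 = 10.7 hr
(3.9/10.7) * 10^(92.6/10) = 6.63255e+08
(2.6/10.7) * 10^(79.4/10) = 2.11636e+07
(0.9/10.7) * 10^(76.1/10) = 3.42656e+06
(3.3/10.7) * 10^(76.9/10) = 1.51053e+07
Sum = 6.63255e+08 + 2.11636e+07 + 3.42656e+06 + 1.51053e+07 = 7.0295e+08
Leq = 10*log10(7.0295e+08) = 88.469 dB


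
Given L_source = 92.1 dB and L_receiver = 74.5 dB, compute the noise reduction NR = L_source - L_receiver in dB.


NR = L_source - L_receiver (difference between source and receiving room levels)
NR = 92.1 - 74.5 = 17.6 dB


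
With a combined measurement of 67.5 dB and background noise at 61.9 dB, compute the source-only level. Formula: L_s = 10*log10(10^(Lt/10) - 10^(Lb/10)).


10^(67.5/10) = 5.62341e+06
10^(61.9/10) = 1.54882e+06
Difference = 5.62341e+06 - 1.54882e+06 = 4.07459e+06
L_source = 10*log10(4.07459e+06) = 66.101 dB


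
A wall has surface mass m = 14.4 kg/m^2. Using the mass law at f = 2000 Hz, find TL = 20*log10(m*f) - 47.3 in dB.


m * f = 14.4 * 2000 = 28800
20*log10(28800) = 89.1878 dB
TL = 89.1878 - 47.3 = 41.888 dB


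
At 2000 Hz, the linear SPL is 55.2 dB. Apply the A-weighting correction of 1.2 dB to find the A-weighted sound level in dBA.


A-weighting table: 2000 Hz -> 1.2 dB correction
SPL_A = SPL + correction = 55.2 + (1.2) = 56.4 dBA


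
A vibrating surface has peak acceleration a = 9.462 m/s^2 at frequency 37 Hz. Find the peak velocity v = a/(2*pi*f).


omega = 2*pi*f = 2*pi*37 = 232.478 rad/s
v = a / omega = 9.462 / 232.478 = 0.040701 m/s


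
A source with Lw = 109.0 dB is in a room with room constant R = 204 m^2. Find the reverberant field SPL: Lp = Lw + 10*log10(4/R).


4/R = 4/204 = 0.0196078
Lp = 109.0 + 10*log10(0.0196078) = 91.924 dB


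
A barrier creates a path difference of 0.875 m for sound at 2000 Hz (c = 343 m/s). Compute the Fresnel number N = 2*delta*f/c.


N = 2*delta*f/c = 2*delta/lambda, where lambda = c/f
lambda = 343 / 2000 = 0.1715 m
N = 2 * 0.875 / 0.1715 = 10.204


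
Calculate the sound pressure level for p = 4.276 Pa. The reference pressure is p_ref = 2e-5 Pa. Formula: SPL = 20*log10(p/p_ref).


p / p_ref = 4.276 / 2e-5 = 213800
SPL = 20 * log10(213800) = 106.6 dB


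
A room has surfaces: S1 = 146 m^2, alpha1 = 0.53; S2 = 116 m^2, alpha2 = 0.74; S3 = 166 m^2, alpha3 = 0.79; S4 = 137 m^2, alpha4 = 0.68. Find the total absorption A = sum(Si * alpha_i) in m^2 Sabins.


146 * 0.53 = 77.38
116 * 0.74 = 85.84
166 * 0.79 = 131.14
137 * 0.68 = 93.16
A_total = 77.38 + 85.84 + 131.14 + 93.16 = 387.52 m^2


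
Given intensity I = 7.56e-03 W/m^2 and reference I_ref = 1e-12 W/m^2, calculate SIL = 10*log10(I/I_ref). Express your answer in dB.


I / I_ref = 7.56e-03 / 1e-12 = 7.56e+09
SIL = 10 * log10(7.56e+09) = 98.785 dB


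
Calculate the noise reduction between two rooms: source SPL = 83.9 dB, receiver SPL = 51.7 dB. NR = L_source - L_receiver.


NR = L_source - L_receiver (difference between source and receiving room levels)
NR = 83.9 - 51.7 = 32.2 dB


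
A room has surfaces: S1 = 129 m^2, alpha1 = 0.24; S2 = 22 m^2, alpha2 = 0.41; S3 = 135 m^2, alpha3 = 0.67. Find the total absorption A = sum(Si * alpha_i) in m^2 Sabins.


129 * 0.24 = 30.96
22 * 0.41 = 9.02
135 * 0.67 = 90.45
A_total = 30.96 + 9.02 + 90.45 = 130.43 m^2


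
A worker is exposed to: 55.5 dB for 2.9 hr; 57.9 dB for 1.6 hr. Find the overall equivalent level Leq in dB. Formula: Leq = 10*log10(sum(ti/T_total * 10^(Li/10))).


T_total = 2.9 + 1.6 = 4.5 hr
(2.9/4.5) * 10^(55.5/10) = 228658
(1.6/4.5) * 10^(57.9/10) = 219234
Sum = 228658 + 219234 = 447892
Leq = 10*log10(447892) = 56.512 dB


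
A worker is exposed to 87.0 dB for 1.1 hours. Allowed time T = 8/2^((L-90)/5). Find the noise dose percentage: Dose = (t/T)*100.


T_allowed = 8 / 2^((87.0 - 90)/5) = 12.1257 hr
Dose = 1.1 / 12.1257 * 100 = 9.0716 %


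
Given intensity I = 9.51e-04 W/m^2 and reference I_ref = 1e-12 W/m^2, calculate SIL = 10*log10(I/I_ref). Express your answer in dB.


I / I_ref = 9.51e-04 / 1e-12 = 9.51e+08
SIL = 10 * log10(9.51e+08) = 89.782 dB


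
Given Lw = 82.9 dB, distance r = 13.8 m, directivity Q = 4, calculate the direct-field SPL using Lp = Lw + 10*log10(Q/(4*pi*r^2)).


4*pi*r^2 = 4*pi*13.8^2 = 2393.14 m^2
Q / (4*pi*r^2) = 4 / 2393.14 = 0.00167144
Lp = 82.9 + 10*log10(0.00167144) = 55.131 dB


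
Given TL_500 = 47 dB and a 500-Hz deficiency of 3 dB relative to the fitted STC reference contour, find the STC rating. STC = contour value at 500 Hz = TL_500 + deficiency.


By ASTM E413, STC = value of the fitted reference contour at 500 Hz.
Contour value at 500 Hz = TL_500 + deficiency = 47 + 3 = 50
STC = 50


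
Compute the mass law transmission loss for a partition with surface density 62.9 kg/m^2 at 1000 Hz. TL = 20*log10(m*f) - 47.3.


m * f = 62.9 * 1000 = 62900
20*log10(62900) = 95.973 dB
TL = 95.973 - 47.3 = 48.673 dB


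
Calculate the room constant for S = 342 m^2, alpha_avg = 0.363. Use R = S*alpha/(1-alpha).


R = 342 * 0.363 / (1 - 0.363) = 194.89 m^2


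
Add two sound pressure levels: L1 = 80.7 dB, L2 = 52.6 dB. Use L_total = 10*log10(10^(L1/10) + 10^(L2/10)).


10^(80.7/10) = 1.1749e+08
10^(52.6/10) = 181970
Sum = 1.1749e+08 + 181970 = 1.17672e+08
L_total = 10*log10(1.17672e+08) = 80.707 dB


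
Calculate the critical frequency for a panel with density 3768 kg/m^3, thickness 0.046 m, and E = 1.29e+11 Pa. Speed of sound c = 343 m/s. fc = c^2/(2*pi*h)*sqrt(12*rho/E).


12*rho/E = 12*3768/1.29e+11 = 3.50512e-07
sqrt(12*rho/E) = sqrt(3.50512e-07) = 0.000592041
c^2/(2*pi*h) = 343^2/(2*pi*0.046) = 407053
fc = 407053 * 0.000592041 = 240.99 Hz
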